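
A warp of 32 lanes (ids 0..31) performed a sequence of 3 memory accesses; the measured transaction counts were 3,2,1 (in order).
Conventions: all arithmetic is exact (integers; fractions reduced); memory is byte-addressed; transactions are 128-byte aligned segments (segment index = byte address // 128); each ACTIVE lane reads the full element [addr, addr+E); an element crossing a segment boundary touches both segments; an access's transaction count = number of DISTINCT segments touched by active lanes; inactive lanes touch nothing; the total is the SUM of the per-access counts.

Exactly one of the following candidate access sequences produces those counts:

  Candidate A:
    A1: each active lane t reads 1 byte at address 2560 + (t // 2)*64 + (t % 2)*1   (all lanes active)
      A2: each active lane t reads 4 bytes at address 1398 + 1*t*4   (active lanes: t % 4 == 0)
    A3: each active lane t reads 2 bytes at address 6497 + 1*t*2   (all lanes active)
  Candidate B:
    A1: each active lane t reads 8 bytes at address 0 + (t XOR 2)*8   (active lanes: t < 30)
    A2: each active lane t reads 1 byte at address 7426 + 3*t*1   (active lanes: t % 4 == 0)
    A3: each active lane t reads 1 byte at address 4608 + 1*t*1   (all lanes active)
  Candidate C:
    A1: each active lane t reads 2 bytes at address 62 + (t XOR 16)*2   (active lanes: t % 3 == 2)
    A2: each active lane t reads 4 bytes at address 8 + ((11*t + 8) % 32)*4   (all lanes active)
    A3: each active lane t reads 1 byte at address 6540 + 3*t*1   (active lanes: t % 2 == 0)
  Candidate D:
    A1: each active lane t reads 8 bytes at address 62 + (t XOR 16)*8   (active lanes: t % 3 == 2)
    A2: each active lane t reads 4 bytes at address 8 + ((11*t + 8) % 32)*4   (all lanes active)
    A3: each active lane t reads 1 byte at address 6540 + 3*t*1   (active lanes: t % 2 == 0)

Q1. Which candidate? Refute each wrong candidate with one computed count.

A: A1 gives 8 transactions, not 3
B: A1 gives 2 transactions, not 3
C: A1 gives 1 transaction, not 3
D: all counts match (3,2,1)

Answer: D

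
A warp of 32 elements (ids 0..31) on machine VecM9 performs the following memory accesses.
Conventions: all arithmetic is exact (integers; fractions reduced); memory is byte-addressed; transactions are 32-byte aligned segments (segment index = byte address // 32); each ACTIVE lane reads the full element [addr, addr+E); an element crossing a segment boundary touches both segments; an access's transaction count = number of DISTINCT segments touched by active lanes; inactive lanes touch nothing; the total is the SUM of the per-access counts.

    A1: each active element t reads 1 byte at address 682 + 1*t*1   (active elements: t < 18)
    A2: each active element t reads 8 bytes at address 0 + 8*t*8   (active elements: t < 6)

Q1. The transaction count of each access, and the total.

A1: 1 transaction
A2: 6 transactions

Answer: 1,6; total 7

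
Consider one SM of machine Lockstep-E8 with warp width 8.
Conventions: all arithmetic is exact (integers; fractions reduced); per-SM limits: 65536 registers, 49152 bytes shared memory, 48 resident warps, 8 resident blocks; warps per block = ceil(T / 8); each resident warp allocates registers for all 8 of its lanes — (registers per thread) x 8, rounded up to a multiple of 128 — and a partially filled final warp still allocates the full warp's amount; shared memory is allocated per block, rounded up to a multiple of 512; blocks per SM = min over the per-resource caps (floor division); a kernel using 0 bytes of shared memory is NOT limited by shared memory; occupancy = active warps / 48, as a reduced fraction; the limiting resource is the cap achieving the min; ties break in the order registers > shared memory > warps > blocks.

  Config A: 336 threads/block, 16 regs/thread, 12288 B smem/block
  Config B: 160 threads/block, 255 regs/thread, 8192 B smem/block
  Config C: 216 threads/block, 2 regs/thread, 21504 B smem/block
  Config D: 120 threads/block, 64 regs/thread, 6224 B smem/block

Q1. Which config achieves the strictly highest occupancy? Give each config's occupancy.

occupancies: A 7/8, B 5/12, C 9/16, D 15/16

Answer: D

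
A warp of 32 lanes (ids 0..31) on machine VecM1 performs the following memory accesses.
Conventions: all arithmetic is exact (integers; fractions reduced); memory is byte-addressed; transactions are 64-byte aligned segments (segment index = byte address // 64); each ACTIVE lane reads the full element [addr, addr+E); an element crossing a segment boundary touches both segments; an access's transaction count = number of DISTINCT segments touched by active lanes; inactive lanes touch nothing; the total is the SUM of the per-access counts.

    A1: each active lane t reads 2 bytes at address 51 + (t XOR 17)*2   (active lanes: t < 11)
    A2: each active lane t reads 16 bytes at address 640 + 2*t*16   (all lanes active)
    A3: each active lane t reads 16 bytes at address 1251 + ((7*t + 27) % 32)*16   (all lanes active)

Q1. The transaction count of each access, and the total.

A1: 1 transaction
A2: 16 transactions
A3: 9 transactions

Answer: 1,16,9; total 26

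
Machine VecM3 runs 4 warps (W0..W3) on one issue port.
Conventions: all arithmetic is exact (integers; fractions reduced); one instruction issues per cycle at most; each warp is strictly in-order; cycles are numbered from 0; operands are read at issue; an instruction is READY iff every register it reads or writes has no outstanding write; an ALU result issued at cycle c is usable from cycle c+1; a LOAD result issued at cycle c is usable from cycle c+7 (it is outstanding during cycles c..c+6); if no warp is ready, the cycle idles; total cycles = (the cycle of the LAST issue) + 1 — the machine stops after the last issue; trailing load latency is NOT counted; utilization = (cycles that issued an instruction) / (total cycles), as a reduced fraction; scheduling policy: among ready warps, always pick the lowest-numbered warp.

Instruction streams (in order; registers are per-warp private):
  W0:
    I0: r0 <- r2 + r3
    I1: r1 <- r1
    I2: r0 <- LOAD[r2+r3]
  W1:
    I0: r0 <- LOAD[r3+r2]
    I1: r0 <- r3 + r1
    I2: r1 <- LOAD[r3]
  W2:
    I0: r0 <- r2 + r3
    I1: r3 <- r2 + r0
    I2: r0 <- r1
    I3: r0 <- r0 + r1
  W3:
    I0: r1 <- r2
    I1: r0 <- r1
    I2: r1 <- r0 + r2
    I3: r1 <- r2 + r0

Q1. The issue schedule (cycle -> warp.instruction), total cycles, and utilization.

cycle 0: W0.I0
cycle 1: W0.I1
cycle 2: W0.I2
cycle 3: W1.I0
cycle 4: W2.I0
cycle 5: W2.I1
cycle 6: W2.I2
cycle 7: W2.I3
cycle 8: W3.I0
cycle 9: W3.I1
cycle 10: W1.I1
cycle 11: W1.I2
cycle 12: W3.I2
cycle 13: W3.I3

Answer: 14 cycles, utilization 1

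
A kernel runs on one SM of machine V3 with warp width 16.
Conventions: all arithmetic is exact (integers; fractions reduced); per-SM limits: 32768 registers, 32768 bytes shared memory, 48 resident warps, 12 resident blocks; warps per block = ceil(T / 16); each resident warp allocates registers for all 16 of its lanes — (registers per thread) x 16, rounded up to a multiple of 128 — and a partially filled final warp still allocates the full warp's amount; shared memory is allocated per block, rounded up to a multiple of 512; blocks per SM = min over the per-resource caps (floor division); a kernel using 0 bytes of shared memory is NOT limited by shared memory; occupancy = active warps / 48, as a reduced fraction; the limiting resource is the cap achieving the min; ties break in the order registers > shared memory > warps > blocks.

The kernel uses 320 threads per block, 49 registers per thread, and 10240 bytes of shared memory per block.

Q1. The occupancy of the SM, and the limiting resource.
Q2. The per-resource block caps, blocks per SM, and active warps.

Answer: occupancy 5/12, limited by registers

registers: 1 block
shared memory: 3 blocks
warps: 2 blocks
blocks: 12 blocks

Answer: 1 block, 20 active warps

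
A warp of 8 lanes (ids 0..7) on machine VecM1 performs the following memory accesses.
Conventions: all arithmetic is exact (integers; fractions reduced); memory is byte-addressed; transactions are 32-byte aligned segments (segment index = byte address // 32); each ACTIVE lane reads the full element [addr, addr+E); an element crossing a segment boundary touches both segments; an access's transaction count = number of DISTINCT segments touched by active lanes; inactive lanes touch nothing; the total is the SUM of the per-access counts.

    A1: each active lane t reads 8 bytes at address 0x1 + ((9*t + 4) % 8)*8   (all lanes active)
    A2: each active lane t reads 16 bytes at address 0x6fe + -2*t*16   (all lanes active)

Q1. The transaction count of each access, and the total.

A1: 3 transactions
A2: 9 transactions

Answer: 3,9; total 12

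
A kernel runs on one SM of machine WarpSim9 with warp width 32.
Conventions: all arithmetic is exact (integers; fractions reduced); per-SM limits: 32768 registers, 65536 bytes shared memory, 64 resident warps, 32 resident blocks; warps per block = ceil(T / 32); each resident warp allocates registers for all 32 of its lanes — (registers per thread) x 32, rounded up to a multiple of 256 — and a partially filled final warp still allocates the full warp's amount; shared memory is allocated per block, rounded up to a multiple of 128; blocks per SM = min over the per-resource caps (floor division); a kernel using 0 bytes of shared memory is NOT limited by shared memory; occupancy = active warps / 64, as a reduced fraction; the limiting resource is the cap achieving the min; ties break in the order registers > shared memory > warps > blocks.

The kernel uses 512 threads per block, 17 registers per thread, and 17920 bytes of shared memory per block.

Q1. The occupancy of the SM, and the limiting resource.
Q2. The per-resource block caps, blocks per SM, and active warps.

Answer: occupancy 1/2, limited by registers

registers: 2 blocks
shared memory: 3 blocks
warps: 4 blocks
blocks: 32 blocks

Answer: 2 blocks, 32 active warps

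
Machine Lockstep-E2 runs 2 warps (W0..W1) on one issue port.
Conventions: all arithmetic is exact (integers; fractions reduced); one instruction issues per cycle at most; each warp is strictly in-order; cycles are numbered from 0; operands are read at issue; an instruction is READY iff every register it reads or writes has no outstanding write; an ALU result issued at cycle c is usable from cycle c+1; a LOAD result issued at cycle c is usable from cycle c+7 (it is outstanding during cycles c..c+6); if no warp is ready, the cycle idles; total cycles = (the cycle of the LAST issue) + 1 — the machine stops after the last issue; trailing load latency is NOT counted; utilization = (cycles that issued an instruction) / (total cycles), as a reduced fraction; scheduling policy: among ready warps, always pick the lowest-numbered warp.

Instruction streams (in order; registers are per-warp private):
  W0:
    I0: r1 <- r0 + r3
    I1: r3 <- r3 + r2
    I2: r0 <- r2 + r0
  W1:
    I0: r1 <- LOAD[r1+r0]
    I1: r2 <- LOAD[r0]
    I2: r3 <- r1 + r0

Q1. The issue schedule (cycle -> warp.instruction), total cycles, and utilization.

cycle 0: W0.I0
cycle 1: W0.I1
cycle 2: W0.I2
cycle 3: W1.I0
cycle 4: W1.I1
cycle 5: idle
cycle 6: idle
cycle 7: idle
cycle 8: idle
cycle 9: idle
cycle 10: W1.I2

Answer: 11 cycles, utilization 6/11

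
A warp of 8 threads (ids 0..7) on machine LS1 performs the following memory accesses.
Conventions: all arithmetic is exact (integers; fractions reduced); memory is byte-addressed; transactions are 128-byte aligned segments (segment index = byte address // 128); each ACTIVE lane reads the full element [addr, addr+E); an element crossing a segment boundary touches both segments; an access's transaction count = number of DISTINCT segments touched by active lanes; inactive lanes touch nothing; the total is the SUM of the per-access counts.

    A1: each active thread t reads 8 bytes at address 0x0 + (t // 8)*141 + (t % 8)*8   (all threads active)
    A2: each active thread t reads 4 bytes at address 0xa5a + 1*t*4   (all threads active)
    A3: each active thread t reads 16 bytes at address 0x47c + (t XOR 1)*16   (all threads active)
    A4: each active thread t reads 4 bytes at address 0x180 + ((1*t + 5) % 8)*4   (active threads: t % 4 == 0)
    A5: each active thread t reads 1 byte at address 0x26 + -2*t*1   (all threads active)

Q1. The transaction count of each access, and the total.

A1: 1 transaction
A2: 1 transaction
A3: 2 transactions
A4: 1 transaction
A5: 1 transaction

Answer: 1,1,2,1,1; total 6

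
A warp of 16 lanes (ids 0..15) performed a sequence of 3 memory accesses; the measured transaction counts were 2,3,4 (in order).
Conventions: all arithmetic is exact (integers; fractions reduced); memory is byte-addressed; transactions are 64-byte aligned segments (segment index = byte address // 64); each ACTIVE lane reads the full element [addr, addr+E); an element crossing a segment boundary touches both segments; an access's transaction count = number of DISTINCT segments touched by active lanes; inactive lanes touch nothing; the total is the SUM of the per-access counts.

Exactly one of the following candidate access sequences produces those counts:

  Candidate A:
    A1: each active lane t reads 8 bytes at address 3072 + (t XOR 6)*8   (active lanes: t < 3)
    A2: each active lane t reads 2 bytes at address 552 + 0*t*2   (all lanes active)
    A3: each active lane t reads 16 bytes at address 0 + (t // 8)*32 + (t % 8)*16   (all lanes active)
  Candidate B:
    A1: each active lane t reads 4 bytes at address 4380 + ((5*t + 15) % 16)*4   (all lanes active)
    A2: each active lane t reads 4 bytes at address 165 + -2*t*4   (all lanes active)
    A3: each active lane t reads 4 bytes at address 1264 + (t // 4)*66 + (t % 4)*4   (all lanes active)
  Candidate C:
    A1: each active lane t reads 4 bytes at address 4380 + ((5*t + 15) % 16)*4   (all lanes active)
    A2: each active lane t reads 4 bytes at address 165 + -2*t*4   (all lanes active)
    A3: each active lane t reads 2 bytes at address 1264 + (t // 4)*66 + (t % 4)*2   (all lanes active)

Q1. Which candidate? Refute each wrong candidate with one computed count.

A: A1 gives 1 transaction, not 2
B: A3 gives 5 transactions, not 4
C: all counts match (2,3,4)

Answer: C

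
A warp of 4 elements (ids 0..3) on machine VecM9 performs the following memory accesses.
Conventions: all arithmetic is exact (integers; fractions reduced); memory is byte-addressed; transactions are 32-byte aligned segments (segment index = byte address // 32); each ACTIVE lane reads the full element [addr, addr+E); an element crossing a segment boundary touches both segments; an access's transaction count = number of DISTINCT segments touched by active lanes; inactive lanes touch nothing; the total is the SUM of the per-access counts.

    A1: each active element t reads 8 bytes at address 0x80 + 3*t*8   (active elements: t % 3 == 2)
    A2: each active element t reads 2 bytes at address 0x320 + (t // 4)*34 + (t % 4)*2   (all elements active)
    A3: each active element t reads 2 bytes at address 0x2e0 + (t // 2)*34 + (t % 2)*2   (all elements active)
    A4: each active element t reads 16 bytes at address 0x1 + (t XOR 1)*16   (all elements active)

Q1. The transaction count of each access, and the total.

A1: 1 transaction
A2: 1 transaction
A3: 2 transactions
A4: 3 transactions

Answer: 1,1,2,3; total 7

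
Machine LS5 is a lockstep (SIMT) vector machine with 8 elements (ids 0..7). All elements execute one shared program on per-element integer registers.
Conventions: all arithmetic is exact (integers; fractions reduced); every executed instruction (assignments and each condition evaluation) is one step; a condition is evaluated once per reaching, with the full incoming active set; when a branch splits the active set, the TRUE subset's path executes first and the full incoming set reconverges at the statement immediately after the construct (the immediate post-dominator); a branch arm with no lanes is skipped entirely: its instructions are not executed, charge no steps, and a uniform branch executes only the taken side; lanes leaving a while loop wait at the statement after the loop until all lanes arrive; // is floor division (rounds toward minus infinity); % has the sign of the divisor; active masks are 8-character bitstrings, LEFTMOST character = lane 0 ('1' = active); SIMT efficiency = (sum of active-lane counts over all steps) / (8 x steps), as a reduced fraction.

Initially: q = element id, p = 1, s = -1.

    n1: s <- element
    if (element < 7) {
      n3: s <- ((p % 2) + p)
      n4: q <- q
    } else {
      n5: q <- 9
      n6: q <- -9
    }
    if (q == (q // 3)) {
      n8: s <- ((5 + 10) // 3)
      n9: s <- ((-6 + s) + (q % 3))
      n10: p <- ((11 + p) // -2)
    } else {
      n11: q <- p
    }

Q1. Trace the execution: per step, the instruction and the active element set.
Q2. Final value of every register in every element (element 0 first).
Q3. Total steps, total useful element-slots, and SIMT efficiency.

step 0: s <- element                 11111111
step 1: eval (element < 7)           11111111
step 2: s <- ((p % 2) + p)           11111110
step 3: q <- q                       11111110
step 4: q <- 9                       00000001
step 5: q <- -9                      00000001
step 6: eval (q == (q // 3))         11111111
step 7: s <- ((5 + 10) // 3)         10000000
step 8: s <- ((-6 + s) + (q % 3))    10000000
step 9: p <- ((11 + p) // -2)        10000000
step 10: q <- p                       01111111

Answer: 11 steps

q: 0,1,1,1,1,1,1,1
p: -6,1,1,1,1,1,1,1
s: -1,2,2,2,2,2,2,7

steps = 11; useful = 50; efficiency = 50/88 = 25/44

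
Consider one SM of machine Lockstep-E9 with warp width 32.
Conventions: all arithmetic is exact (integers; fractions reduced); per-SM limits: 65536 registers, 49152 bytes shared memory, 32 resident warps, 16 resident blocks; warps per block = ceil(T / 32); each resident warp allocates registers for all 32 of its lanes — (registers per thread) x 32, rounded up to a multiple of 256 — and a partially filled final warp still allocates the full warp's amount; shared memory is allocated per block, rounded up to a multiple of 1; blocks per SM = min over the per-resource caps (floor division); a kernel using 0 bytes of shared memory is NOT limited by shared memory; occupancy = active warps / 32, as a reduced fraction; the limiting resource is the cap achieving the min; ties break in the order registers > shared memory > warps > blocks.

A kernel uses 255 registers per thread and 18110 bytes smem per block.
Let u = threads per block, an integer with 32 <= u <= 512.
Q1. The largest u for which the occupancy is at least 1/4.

Answer: u = 256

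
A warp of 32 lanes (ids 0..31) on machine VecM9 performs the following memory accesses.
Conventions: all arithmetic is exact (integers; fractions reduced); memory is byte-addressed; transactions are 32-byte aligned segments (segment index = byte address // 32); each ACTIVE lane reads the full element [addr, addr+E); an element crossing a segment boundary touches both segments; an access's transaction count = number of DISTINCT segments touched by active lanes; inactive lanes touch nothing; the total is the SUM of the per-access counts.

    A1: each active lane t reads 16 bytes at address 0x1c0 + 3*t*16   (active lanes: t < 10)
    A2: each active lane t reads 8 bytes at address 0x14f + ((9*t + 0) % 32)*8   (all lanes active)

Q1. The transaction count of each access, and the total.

A1: 10 transactions
A2: 9 transactions

Answer: 10,9; total 19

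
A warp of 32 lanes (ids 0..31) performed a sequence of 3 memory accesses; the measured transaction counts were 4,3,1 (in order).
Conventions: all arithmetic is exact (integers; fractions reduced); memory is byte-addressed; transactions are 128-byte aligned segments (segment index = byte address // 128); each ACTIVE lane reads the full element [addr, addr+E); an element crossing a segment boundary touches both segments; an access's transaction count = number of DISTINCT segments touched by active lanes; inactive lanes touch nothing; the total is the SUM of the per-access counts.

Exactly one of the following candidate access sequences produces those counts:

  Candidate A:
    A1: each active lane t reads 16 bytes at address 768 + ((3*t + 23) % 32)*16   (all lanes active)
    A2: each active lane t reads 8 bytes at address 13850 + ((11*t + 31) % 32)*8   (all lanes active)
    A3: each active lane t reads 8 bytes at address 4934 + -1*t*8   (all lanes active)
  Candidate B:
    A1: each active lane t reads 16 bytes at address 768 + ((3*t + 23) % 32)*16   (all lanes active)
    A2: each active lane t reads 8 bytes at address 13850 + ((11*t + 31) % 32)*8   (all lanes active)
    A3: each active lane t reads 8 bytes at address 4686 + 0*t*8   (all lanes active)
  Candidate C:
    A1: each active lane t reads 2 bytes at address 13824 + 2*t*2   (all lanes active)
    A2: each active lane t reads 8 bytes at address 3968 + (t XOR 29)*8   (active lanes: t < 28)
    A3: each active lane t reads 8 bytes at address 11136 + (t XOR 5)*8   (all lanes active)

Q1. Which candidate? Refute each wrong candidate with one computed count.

A: A3 gives 3 transactions, not 1
C: A1 gives 1 transaction, not 4
B: all counts match (4,3,1)

Answer: B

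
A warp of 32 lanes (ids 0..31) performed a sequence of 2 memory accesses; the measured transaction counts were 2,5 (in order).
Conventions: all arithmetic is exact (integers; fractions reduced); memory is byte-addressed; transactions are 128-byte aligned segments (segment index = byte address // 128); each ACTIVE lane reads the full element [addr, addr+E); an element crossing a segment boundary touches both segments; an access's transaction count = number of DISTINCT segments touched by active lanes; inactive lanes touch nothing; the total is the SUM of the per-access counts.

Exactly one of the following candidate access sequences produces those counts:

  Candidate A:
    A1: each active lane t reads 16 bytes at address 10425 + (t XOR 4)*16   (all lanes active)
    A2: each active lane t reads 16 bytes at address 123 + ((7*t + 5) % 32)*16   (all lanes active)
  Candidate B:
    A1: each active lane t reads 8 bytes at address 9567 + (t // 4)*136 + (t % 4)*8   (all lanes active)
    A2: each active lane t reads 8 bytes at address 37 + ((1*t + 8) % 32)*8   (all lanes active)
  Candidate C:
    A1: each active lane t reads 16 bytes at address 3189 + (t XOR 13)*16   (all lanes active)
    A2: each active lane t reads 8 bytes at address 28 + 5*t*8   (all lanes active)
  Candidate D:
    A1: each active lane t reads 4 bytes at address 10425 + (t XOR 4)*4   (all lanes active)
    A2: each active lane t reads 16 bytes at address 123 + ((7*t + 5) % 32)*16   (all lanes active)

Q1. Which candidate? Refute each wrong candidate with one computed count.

A: A1 gives 5 transactions, not 2
B: A1 gives 9 transactions, not 2
C: A1 gives 5 transactions, not 2
D: all counts match (2,5)

Answer: D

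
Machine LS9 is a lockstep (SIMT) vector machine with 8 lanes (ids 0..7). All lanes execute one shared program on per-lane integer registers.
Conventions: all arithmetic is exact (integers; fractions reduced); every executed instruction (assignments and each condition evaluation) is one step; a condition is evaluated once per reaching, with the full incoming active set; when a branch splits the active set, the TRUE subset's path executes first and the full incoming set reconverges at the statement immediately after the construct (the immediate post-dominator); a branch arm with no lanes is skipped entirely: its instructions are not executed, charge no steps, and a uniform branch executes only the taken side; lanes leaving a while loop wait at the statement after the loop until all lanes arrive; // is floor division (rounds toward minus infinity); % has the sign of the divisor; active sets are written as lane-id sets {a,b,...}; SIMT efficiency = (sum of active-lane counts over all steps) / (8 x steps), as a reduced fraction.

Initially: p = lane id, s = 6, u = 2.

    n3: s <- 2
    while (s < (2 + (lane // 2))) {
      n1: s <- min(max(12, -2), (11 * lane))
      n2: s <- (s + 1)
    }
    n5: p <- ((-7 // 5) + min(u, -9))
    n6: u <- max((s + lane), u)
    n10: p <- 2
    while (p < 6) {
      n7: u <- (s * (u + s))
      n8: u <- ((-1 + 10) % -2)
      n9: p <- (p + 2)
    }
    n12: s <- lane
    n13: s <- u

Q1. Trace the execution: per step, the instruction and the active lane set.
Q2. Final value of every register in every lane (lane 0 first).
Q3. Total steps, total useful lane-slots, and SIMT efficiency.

step 0: s <- 2                       {0,1,2,3,4,5,6,7}
step 1: eval (s < (2 + (lane // 2))) {0,1,2,3,4,5,6,7}
step 2: s <- min(max(12, -2), (11 * lane)) {2,3,4,5,6,7}
step 3: s <- (s + 1)                 {2,3,4,5,6,7}
step 4: eval (s < (2 + (lane // 2))) {2,3,4,5,6,7}
step 5: p <- ((-7 // 5) + min(u, -9)) {0,1,2,3,4,5,6,7}
step 6: u <- max((s + lane), u)      {0,1,2,3,4,5,6,7}
step 7: p <- 2                       {0,1,2,3,4,5,6,7}
step 8: eval (p < 6)                 {0,1,2,3,4,5,6,7}
step 9: u <- (s * (u + s))           {0,1,2,3,4,5,6,7}
step 10: u <- ((-1 + 10) % -2)        {0,1,2,3,4,5,6,7}
step 11: p <- (p + 2)                 {0,1,2,3,4,5,6,7}
step 12: eval (p < 6)                 {0,1,2,3,4,5,6,7}
step 13: u <- (s * (u + s))           {0,1,2,3,4,5,6,7}
step 14: u <- ((-1 + 10) % -2)        {0,1,2,3,4,5,6,7}
step 15: p <- (p + 2)                 {0,1,2,3,4,5,6,7}
step 16: eval (p < 6)                 {0,1,2,3,4,5,6,7}
step 17: s <- lane                    {0,1,2,3,4,5,6,7}
step 18: s <- u                       {0,1,2,3,4,5,6,7}

Answer: 19 steps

p: 6,6,6,6,6,6,6,6
s: -1,-1,-1,-1,-1,-1,-1,-1
u: -1,-1,-1,-1,-1,-1,-1,-1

steps = 19; useful = 146; efficiency = 146/152 = 73/76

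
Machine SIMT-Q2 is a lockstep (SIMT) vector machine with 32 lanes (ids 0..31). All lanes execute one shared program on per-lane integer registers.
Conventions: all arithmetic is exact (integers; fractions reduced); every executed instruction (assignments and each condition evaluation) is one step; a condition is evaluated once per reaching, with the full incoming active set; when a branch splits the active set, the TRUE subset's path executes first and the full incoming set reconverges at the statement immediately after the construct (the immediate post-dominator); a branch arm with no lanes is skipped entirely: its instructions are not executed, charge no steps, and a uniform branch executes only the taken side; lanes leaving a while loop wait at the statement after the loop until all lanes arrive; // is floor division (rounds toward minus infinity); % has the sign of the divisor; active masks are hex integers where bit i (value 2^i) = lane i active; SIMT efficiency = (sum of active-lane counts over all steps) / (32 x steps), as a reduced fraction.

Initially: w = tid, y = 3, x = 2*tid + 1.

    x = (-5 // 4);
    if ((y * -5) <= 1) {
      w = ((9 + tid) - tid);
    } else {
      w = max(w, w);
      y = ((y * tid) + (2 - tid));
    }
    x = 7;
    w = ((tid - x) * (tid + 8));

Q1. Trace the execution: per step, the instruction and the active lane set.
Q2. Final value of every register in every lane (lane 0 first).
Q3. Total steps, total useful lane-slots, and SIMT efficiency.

step 0: x <- (-5 // 4)               0xffffffff
step 1: eval ((y * -5) <= 1)         0xffffffff
step 2: w <- ((9 + tid) - tid)       0xffffffff
step 3: x <- 7                       0xffffffff
step 4: w <- ((tid - x) * (tid + 8)) 0xffffffff

Answer: 5 steps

w: -56,-54,-50,-44,-36,-26,-14,0,16,34,54,76,100,126,154,184,216,250,286,324,364,406,450,496,544,594,646,700,756,814,874,936
y: 3,3,3,3,3,3,3,3,3,3,3,3,3,3,3,3,3,3,3,3,3,3,3,3,3,3,3,3,3,3,3,3
x: 7,7,7,7,7,7,7,7,7,7,7,7,7,7,7,7,7,7,7,7,7,7,7,7,7,7,7,7,7,7,7,7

steps = 5; useful = 160; efficiency = 160/160 = 1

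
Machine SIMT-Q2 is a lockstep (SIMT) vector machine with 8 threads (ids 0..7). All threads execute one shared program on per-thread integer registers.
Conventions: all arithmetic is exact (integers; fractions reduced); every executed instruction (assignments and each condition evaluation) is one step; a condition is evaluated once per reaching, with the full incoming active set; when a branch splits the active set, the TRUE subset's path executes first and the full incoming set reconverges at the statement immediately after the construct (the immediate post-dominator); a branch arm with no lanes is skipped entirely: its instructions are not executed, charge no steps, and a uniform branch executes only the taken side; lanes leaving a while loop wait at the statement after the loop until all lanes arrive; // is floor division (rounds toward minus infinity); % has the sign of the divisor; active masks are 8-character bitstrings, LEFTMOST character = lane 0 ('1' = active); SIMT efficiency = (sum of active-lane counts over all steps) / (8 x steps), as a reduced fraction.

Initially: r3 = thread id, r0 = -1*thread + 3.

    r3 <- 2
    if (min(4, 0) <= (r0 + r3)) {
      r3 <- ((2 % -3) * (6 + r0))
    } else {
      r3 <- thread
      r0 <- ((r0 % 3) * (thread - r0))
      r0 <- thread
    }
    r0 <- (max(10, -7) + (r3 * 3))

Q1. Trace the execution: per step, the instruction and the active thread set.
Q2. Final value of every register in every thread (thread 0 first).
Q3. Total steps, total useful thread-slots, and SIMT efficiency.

step 0: r3 <- 2                      11111111
step 1: eval (min(4, 0) <= (r0 + r3)) 11111111
step 2: r3 <- ((2 % -3) * (6 + r0))  11111100
step 3: r3 <- thread                 00000011
step 4: r0 <- ((r0 % 3) * (thread - r0)) 00000011
step 5: r0 <- thread                 00000011
step 6: r0 <- (max(10, -7) + (r3 * 3)) 11111111

Answer: 7 steps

r3: -9,-8,-7,-6,-5,-4,6,7
r0: -17,-14,-11,-8,-5,-2,28,31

steps = 7; useful = 36; efficiency = 36/56 = 9/14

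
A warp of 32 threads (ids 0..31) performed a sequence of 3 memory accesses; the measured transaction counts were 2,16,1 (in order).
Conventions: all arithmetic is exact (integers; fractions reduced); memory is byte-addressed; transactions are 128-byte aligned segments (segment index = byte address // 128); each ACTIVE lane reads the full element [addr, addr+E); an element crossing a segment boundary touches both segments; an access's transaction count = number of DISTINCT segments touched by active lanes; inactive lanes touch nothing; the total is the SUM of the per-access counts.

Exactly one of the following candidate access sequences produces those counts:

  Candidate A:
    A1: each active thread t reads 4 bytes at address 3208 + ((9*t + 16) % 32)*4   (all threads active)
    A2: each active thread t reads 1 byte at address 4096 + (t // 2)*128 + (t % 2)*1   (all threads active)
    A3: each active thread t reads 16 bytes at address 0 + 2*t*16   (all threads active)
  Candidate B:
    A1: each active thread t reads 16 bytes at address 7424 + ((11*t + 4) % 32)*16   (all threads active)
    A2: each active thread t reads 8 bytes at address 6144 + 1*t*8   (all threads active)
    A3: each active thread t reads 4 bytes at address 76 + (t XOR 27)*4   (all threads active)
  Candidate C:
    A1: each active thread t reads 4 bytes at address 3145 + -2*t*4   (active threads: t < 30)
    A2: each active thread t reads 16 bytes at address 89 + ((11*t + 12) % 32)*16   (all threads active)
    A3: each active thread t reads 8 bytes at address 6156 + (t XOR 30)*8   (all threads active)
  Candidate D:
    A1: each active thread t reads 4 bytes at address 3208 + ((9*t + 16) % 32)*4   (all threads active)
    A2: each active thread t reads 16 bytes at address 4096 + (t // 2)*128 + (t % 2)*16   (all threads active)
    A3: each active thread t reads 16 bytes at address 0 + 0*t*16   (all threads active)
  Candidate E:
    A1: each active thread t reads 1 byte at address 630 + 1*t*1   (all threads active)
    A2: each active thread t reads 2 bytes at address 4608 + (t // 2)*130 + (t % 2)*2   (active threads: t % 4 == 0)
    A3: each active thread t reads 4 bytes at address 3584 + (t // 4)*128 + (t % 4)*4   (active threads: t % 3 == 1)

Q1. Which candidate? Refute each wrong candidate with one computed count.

A: A3 gives 8 transactions, not 1
B: A1 gives 4 transactions, not 2
C: A1 gives 3 transactions, not 2
E: A2 gives 8 transactions, not 16
D: all counts match (2,16,1)

Answer: D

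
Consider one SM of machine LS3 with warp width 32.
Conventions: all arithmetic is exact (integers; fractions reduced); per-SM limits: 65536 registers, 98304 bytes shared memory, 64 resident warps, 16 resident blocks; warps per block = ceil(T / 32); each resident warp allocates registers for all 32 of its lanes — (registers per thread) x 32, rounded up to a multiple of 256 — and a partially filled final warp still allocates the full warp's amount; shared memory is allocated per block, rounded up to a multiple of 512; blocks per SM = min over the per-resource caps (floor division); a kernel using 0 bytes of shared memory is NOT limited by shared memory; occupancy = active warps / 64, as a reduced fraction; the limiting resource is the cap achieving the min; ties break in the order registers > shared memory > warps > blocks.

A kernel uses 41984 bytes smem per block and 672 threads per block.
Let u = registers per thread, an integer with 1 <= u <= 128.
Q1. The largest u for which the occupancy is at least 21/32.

Answer: u = 48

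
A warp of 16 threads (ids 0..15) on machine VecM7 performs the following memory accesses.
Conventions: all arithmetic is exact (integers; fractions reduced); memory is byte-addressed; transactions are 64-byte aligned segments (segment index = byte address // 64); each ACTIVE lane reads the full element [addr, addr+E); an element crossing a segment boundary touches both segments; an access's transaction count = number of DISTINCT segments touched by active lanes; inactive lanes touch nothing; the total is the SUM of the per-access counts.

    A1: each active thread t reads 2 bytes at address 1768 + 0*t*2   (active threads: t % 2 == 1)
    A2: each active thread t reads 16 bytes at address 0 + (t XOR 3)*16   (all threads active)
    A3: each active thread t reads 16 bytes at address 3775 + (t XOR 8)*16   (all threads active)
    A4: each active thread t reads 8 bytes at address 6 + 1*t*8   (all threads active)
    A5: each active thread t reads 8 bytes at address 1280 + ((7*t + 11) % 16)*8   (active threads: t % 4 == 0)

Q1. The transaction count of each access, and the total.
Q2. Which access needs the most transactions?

A1: 1 transaction
A2: 4 transactions
A3: 5 transactions
A4: 3 transactions
A5: 2 transactions

Answer: 1,4,5,3,2; total 15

Answer: A3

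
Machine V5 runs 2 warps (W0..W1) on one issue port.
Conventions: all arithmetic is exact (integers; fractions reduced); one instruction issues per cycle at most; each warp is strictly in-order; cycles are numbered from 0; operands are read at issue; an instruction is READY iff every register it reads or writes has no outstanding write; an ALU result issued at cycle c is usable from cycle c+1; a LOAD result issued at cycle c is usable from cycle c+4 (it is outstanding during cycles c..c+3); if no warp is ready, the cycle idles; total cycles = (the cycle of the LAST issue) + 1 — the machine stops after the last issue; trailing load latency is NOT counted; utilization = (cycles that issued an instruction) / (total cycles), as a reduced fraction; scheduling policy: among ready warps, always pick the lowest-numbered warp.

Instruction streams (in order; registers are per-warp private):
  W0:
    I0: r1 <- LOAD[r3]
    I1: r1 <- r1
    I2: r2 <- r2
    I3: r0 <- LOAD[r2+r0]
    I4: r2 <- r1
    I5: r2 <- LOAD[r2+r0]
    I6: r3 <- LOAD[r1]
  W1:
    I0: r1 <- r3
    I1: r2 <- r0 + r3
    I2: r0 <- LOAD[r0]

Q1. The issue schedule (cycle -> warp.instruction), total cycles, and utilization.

cycle 0: W0.I0
cycle 1: W1.I0
cycle 2: W1.I1
cycle 3: W1.I2
cycle 4: W0.I1
cycle 5: W0.I2
cycle 6: W0.I3
cycle 7: W0.I4
cycle 8: idle
cycle 9: idle
cycle 10: W0.I5
cycle 11: W0.I6

Answer: 12 cycles, utilization 5/6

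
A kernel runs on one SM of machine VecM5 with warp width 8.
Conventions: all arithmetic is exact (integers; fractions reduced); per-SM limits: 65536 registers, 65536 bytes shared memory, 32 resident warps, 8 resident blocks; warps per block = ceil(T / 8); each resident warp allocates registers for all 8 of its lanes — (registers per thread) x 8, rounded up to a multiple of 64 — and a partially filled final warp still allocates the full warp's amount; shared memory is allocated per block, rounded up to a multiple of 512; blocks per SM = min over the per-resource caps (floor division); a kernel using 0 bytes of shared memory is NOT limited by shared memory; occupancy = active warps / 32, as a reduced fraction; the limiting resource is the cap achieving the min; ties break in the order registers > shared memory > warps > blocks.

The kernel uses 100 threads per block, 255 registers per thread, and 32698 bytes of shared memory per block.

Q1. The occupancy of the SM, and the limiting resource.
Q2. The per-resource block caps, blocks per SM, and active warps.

Answer: occupancy 13/16, limited by registers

registers: 2 blocks
shared memory: 2 blocks
warps: 2 blocks
blocks: 8 blocks

Answer: 2 blocks, 26 active warps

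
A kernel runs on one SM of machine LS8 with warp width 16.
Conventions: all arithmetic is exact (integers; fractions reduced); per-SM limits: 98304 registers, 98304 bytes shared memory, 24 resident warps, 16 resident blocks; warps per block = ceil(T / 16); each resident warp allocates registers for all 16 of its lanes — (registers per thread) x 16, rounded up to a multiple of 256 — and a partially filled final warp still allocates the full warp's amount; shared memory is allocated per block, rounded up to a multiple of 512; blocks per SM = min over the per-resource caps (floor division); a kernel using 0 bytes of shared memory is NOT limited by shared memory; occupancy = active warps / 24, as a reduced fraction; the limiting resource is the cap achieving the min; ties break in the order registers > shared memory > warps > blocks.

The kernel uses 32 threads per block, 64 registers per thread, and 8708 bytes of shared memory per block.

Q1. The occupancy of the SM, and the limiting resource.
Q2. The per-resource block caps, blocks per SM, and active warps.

Answer: occupancy 5/6, limited by shared memory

registers: 48 blocks
shared memory: 10 blocks
warps: 12 blocks
blocks: 16 blocks

Answer: 10 blocks, 20 active warps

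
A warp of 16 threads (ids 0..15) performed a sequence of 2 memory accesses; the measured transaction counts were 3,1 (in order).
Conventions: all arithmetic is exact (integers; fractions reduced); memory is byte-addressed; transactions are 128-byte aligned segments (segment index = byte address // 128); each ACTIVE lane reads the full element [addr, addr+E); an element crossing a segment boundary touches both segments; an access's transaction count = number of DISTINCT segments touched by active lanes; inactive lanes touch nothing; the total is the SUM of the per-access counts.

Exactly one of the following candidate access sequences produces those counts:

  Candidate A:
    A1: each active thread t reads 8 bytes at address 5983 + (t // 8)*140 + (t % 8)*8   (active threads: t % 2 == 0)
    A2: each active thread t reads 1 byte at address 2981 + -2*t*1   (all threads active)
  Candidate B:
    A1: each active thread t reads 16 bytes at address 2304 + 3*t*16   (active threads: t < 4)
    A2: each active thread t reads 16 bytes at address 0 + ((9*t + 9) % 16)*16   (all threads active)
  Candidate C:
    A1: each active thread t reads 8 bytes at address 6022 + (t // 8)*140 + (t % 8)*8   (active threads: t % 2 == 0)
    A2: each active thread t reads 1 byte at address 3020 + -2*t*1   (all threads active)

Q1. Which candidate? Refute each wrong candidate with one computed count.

B: A1 gives 2 transactions, not 3
C: A1 gives 2 transactions, not 3
A: all counts match (3,1)

Answer: A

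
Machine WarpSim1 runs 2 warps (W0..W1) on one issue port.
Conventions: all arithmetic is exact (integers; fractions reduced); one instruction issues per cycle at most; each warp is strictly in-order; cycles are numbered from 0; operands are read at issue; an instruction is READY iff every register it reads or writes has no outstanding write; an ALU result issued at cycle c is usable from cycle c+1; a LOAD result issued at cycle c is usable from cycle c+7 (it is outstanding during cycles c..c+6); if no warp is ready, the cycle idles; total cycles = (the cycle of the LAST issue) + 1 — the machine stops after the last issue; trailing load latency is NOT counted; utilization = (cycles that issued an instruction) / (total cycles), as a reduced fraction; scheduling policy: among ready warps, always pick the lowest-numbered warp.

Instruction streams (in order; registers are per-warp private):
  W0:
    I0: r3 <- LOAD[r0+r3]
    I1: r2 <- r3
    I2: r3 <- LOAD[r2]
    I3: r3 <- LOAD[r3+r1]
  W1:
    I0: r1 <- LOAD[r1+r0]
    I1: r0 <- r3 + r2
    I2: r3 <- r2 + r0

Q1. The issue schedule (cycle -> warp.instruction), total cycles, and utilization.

cycle 0: W0.I0
cycle 1: W1.I0
cycle 2: W1.I1
cycle 3: W1.I2
cycle 4: idle
cycle 5: idle
cycle 6: idle
cycle 7: W0.I1
cycle 8: W0.I2
cycle 9: idle
cycle 10: idle
cycle 11: idle
cycle 12: idle
cycle 13: idle
cycle 14: idle
cycle 15: W0.I3

Answer: 16 cycles, utilization 7/16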